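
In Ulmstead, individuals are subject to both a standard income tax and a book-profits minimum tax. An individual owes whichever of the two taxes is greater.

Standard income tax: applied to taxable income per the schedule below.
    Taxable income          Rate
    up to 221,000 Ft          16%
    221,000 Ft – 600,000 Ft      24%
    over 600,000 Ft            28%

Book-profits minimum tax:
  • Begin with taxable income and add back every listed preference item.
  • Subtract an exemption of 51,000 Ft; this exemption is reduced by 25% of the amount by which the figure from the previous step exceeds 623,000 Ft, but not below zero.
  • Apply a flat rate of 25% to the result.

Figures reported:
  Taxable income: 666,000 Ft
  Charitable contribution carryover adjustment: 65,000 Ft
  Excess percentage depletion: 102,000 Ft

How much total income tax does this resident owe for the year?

208,250 Ft

Standard income tax:
  221,000 Ft × 16% = 35,360 Ft
  379,000 Ft × 24% = 90,960 Ft
  66,000 Ft × 28% = 18,480 Ft
  → 144,800 Ft

Book-profits minimum tax:
  Adjusted income: 666,000 Ft + 65,000 Ft + 102,000 Ft = 833,000 Ft
  Exemption: 25% × (833,000 Ft − 623,000 Ft) = 52,500 Ft ≥ 51,000 Ft, so the exemption is fully phased out
  Base: 833,000 Ft − 0 Ft = 833,000 Ft
  833,000 Ft × 25% = 208,250 Ft

208,250 Ft > 144,800 Ft, so the book-profits minimum tax is the binding amount.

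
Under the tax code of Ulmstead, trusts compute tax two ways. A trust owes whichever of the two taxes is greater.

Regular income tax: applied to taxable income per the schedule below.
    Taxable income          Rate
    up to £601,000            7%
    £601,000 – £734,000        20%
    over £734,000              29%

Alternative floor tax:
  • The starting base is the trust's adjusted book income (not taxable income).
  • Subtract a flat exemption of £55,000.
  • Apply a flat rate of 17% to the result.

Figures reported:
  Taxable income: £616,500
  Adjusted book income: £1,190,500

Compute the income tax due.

Regular income tax:
  £601,000 × 7% = £42,070
  £15,500 × 20% = £3,100
  → £45,170

Alternative floor tax:
  Base (adjusted book income): £1,190,500
  Less exemption £55,000 → base £1,135,500
  £1,135,500 × 17% = £193,035

£193,035 > £45,170, so the alternative floor tax is the binding amount.

£193,035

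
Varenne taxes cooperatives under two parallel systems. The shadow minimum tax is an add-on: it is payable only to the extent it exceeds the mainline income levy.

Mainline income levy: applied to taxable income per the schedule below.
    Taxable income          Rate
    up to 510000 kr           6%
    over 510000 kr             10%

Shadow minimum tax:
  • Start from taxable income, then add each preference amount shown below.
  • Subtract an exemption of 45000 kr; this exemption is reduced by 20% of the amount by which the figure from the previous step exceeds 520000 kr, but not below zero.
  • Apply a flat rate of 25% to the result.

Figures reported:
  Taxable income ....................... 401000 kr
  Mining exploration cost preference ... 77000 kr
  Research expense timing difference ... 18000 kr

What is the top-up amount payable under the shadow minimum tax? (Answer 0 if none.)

Shadow minimum tax:
  Adjusted income: 401000 kr + 77000 kr + 18000 kr = 496000 kr
  Exemption: 496000 kr ≤ 520000 kr, so full 45000 kr applies
  Base: 496000 kr − 45000 kr = 451000 kr
  451000 kr × 25% = 112750 kr

Mainline income levy:
  401000 kr × 6% = 24060 kr

Excess of shadow minimum tax over mainline income levy: 112750 kr − 24060 kr = 88690 kr.

88690 kr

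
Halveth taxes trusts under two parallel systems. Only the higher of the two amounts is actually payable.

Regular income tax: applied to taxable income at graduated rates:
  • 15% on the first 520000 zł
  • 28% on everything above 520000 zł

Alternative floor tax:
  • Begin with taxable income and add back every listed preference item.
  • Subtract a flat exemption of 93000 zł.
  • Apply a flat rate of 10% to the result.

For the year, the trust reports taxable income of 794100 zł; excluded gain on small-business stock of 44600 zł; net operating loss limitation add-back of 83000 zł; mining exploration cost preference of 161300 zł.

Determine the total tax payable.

Regular income tax:
  520000 zł × 15% = 78000 zł
  274100 zł × 28% = 76748 zł
  → 154748 zł

Alternative floor tax:
  Adjusted income: 794100 zł + 44600 zł + 83000 zł + 161300 zł = 1083000 zł
  Less exemption 93000 zł → base 990000 zł
  990000 zł × 10% = 99000 zł

154748 zł > 99000 zł, so the regular income tax governs.

154748 zł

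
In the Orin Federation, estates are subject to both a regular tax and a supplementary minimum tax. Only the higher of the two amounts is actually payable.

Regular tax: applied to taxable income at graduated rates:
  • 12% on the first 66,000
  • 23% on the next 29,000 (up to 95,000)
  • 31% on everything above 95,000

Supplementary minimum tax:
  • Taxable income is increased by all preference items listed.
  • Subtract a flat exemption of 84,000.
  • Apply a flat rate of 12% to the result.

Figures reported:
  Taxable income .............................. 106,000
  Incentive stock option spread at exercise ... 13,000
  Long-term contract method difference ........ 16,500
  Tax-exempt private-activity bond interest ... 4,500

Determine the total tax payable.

Supplementary minimum tax:
  Adjusted income: 106,000 + 13,000 + 16,500 + 4,500 = 140,000
  Less exemption 84,000 → base 56,000
  56,000 × 12% = 6,720

Regular tax:
  66,000 × 12% = 7,920
  29,000 × 23% = 6,670
  11,000 × 31% = 3,410
  → 18,000

18,000 > 6,720, so the regular tax governs.

18,000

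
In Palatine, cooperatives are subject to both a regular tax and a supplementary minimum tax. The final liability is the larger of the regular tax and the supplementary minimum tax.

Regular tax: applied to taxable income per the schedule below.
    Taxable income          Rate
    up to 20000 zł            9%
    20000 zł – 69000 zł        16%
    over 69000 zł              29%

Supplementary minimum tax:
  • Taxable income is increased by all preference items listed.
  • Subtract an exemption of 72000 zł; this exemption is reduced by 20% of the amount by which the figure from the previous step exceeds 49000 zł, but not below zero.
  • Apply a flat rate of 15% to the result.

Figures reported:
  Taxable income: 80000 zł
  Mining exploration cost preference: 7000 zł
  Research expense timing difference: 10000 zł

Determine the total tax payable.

12830 zł

Regular tax:
  20000 zł × 9% = 1800 zł
  49000 zł × 16% = 7840 zł
  11000 zł × 29% = 3190 zł
  → 12830 zł

Supplementary minimum tax:
  Adjusted income: 80000 zł + 7000 zł + 10000 zł = 97000 zł
  Exemption: 72000 zł − 20% × (97000 zł − 49000 zł) = 72000 zł − 9600 zł = 62400 zł
  Base: 97000 zł − 62400 zł = 34600 zł
  34600 zł × 15% = 5190 zł

12830 zł > 5190 zł, so the regular tax governs.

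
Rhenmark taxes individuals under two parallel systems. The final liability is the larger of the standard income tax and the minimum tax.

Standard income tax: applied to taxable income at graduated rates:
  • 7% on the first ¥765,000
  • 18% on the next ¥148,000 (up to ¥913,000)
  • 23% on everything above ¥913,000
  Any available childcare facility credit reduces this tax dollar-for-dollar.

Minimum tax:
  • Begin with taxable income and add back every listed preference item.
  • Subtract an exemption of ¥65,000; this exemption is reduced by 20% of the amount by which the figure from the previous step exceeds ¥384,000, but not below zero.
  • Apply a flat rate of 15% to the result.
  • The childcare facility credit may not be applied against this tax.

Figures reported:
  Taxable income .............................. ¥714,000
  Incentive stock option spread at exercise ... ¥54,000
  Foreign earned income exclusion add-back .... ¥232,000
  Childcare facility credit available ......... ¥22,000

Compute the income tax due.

¥150,000

Minimum tax:
  Adjusted income: ¥714,000 + ¥54,000 + ¥232,000 = ¥1,000,000
  Exemption: 20% × (¥1,000,000 − ¥384,000) = ¥123,200 ≥ ¥65,000, so the exemption is fully phased out
  Base: ¥1,000,000 − ¥0 = ¥1,000,000
  ¥1,000,000 × 15% = ¥150,000

Standard income tax:
  ¥714,000 × 7% = ¥49,980
  Less childcare facility credit ¥22,000 → ¥27,980

¥150,000 > ¥27,980, so the minimum tax is the binding amount.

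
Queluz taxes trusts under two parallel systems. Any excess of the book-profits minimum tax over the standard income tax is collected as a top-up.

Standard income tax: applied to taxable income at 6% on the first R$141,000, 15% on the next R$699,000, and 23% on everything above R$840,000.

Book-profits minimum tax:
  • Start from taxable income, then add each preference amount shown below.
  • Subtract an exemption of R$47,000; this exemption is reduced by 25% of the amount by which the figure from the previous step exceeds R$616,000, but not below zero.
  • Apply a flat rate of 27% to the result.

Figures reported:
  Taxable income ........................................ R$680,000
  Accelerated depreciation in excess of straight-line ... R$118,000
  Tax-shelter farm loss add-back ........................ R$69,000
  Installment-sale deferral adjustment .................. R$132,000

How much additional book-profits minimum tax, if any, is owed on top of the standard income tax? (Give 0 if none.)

Book-profits minimum tax:
  Adjusted income: R$680,000 + R$118,000 + R$69,000 + R$132,000 = R$999,000
  Exemption: 25% × (R$999,000 − R$616,000) = R$95,750 ≥ R$47,000, so the exemption is fully phased out
  Base: R$999,000 − R$0 = R$999,000
  R$999,000 × 27% = R$269,730

Standard income tax:
  R$141,000 × 6% = R$8,460
  R$539,000 × 15% = R$80,850
  → R$89,310

Excess of book-profits minimum tax over standard income tax: R$269,730 − R$89,310 = R$180,420.

R$180,420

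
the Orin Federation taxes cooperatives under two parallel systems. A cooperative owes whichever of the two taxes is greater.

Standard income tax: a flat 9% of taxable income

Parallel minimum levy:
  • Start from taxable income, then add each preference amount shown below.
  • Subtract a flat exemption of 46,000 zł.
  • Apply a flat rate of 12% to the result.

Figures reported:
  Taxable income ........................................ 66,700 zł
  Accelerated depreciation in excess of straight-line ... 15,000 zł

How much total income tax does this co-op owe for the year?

Parallel minimum levy:
  Adjusted income: 66,700 zł + 15,000 zł = 81,700 zł
  Less exemption 46,000 zł → base 35,700 zł
  35,700 zł × 12% = 4,284 zł

Standard income tax:
  66,700 zł × 9% = 6,003 zł

6,003 zł > 4,284 zł, so the standard income tax governs.

6,003 zł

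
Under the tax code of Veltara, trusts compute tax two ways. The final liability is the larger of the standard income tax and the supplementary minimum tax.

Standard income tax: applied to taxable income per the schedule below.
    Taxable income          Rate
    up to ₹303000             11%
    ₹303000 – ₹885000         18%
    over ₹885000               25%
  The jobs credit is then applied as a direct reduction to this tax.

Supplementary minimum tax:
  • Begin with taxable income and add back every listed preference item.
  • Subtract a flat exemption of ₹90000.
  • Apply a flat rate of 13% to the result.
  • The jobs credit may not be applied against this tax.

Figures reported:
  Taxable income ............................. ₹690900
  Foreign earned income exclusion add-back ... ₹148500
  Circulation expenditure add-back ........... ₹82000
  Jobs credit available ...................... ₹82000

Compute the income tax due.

Supplementary minimum tax:
  Adjusted income: ₹690900 + ₹148500 + ₹82000 = ₹921400
  Less exemption ₹90000 → base ₹831400
  ₹831400 × 13% = ₹108082

Standard income tax:
  ₹303000 × 11% = ₹33330
  ₹387900 × 18% = ₹69822
  → ₹103152
  Less jobs credit ₹82000 → ₹21152

₹108082 > ₹21152, so the supplementary minimum tax is the binding amount.

₹108082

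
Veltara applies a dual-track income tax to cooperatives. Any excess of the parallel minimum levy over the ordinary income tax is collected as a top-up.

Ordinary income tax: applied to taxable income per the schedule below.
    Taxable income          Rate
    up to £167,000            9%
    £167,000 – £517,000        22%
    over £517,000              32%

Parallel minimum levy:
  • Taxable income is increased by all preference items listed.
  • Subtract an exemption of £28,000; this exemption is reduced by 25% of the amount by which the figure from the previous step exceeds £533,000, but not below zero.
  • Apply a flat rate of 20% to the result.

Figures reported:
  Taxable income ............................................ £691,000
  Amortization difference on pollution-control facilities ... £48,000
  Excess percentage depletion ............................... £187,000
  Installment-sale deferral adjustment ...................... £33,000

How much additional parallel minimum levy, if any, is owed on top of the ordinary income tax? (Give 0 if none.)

Ordinary income tax:
  £167,000 × 9% = £15,030
  £350,000 × 22% = £77,000
  £174,000 × 32% = £55,680
  → £147,710

Parallel minimum levy:
  Adjusted income: £691,000 + £48,000 + £187,000 + £33,000 = £959,000
  Exemption: 25% × (£959,000 − £533,000) = £106,500 ≥ £28,000, so the exemption is fully phased out
  Base: £959,000 − £0 = £959,000
  £959,000 × 20% = £191,800

Excess of parallel minimum levy over ordinary income tax: £191,800 − £147,710 = £44,090.

£44,090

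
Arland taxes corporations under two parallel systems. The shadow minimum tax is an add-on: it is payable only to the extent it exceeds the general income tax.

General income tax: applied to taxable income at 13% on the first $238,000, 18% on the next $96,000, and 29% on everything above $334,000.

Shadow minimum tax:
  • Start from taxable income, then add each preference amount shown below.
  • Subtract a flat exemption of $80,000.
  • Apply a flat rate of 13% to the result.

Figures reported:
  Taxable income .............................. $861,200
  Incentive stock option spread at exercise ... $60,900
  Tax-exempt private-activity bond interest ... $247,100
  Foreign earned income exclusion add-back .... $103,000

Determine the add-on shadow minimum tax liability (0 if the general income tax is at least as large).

$0

Shadow minimum tax:
  Adjusted income: $861,200 + $60,900 + $247,100 + $103,000 = $1,272,200
  Less exemption $80,000 → base $1,192,200
  $1,192,200 × 13% = $154,986

General income tax:
  $238,000 × 13% = $30,940
  $96,000 × 18% = $17,280
  $527,200 × 29% = $152,888
  → $201,108

$154,986 ≤ $201,108, so no add-on is due.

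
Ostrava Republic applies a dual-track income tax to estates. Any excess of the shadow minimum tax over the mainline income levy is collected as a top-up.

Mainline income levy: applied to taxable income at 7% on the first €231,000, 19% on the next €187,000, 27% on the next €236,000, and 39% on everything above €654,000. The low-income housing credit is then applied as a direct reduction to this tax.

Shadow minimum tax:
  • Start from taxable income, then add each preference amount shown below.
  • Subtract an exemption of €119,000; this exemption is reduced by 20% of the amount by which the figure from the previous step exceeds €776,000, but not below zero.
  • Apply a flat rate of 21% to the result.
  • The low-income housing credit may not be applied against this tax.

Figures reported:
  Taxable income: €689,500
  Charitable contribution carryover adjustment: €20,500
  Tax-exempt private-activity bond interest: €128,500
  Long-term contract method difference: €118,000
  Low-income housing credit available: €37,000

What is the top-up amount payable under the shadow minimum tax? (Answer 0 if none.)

Mainline income levy:
  €231,000 × 7% = €16,170
  €187,000 × 19% = €35,530
  €236,000 × 27% = €63,720
  €35,500 × 39% = €13,845
  → €129,265
  Less low-income housing credit €37,000 → €92,265

Shadow minimum tax:
  Adjusted income: €689,500 + €20,500 + €128,500 + €118,000 = €956,500
  Exemption: €119,000 − 20% × (€956,500 − €776,000) = €119,000 − €36,100 = €82,900
  Base: €956,500 − €82,900 = €873,600
  €873,600 × 21% = €183,456

Excess of shadow minimum tax over mainline income levy: €183,456 − €92,265 = €91,191.

€91,191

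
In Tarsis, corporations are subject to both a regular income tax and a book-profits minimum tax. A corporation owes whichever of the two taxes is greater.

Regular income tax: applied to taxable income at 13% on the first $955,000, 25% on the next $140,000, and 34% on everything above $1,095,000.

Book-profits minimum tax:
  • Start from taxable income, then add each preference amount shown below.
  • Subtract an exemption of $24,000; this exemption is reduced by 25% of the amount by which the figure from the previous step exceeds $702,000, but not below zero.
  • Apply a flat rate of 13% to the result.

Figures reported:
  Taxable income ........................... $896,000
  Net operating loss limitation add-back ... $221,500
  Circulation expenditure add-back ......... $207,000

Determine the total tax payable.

Book-profits minimum tax:
  Adjusted income: $896,000 + $221,500 + $207,000 = $1,324,500
  Exemption: 25% × ($1,324,500 − $702,000) = $155,625 ≥ $24,000, so the exemption is fully phased out
  Base: $1,324,500 − $0 = $1,324,500
  $1,324,500 × 13% = $172,185

Regular income tax:
  $896,000 × 13% = $116,480

$172,185 > $116,480, so the book-profits minimum tax is the binding amount.

$172,185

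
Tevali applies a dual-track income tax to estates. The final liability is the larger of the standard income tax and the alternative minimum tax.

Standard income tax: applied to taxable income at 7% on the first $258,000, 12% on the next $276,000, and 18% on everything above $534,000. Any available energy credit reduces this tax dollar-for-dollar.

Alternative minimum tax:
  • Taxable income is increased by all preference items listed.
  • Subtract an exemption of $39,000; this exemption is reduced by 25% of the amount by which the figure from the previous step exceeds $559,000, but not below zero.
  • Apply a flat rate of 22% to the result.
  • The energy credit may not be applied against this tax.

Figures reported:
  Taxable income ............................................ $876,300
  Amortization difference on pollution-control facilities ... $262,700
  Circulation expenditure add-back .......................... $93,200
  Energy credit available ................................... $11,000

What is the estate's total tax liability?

Standard income tax:
  $258,000 × 7% = $18,060
  $276,000 × 12% = $33,120
  $342,300 × 18% = $61,614
  → $112,794
  Less energy credit $11,000 → $101,794

Alternative minimum tax:
  Adjusted income: $876,300 + $262,700 + $93,200 = $1,232,200
  Exemption: 25% × ($1,232,200 − $559,000) = $168,300 ≥ $39,000, so the exemption is fully phased out
  Base: $1,232,200 − $0 = $1,232,200
  $1,232,200 × 22% = $271,084

$271,084 > $101,794, so the alternative minimum tax is the binding amount.

$271,084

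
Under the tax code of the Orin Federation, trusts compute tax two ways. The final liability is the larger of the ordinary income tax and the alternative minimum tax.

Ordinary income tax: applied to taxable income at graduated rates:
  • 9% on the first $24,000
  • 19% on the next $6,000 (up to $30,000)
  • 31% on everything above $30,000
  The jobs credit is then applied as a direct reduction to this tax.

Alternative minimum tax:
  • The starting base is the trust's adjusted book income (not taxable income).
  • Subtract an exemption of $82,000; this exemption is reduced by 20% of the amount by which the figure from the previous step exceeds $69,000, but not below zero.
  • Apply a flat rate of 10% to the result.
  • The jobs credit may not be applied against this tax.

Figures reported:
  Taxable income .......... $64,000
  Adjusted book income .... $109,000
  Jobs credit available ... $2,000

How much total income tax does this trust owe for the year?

Ordinary income tax:
  $24,000 × 9% = $2,160
  $6,000 × 19% = $1,140
  $34,000 × 31% = $10,540
  → $13,840
  Less jobs credit $2,000 → $11,840

Alternative minimum tax:
  Base (adjusted book income): $109,000
  Exemption: $82,000 − 20% × ($109,000 − $69,000) = $82,000 − $8,000 = $74,000
  Base: $109,000 − $74,000 = $35,000
  $35,000 × 10% = $3,500

$11,840 > $3,500, so the ordinary income tax governs.

$11,840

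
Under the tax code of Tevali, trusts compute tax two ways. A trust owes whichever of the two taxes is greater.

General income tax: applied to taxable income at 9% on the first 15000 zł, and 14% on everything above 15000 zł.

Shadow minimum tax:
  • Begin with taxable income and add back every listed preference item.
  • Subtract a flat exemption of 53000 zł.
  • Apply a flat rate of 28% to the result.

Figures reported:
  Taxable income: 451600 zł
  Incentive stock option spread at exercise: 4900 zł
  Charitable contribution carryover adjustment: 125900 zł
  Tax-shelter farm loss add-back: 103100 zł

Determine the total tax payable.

Shadow minimum tax:
  Adjusted income: 451600 zł + 4900 zł + 125900 zł + 103100 zł = 685500 zł
  Less exemption 53000 zł → base 632500 zł
  632500 zł × 28% = 177100 zł

General income tax:
  15000 zł × 9% = 1350 zł
  436600 zł × 14% = 61124 zł
  → 62474 zł

177100 zł > 62474 zł, so the shadow minimum tax is the binding amount.

177100 zł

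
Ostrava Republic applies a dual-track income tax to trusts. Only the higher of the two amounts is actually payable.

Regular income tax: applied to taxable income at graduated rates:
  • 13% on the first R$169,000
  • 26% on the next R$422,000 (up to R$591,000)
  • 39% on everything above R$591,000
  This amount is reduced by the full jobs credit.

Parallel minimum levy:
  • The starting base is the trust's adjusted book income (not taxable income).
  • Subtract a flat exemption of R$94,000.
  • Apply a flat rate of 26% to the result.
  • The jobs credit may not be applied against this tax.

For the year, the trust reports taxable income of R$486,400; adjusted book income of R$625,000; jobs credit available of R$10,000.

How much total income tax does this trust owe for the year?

Parallel minimum levy:
  Base (adjusted book income): R$625,000
  Less exemption R$94,000 → base R$531,000
  R$531,000 × 26% = R$138,060

Regular income tax:
  R$169,000 × 13% = R$21,970
  R$317,400 × 26% = R$82,524
  → R$104,494
  Less jobs credit R$10,000 → R$94,494

R$138,060 > R$94,494, so the parallel minimum levy is the binding amount.

R$138,060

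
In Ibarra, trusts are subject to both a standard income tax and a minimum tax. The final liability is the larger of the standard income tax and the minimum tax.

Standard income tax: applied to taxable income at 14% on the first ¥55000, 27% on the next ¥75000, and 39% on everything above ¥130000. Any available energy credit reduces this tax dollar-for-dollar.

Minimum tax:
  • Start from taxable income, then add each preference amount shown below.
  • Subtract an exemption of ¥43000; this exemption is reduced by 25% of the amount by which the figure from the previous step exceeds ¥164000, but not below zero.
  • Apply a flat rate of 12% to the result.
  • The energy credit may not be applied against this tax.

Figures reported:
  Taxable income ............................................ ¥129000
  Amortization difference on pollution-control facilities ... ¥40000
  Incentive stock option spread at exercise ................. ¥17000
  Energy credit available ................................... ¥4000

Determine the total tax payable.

Standard income tax:
  ¥55000 × 14% = ¥7700
  ¥74000 × 27% = ¥19980
  → ¥27680
  Less energy credit ¥4000 → ¥23680

Minimum tax:
  Adjusted income: ¥129000 + ¥40000 + ¥17000 = ¥186000
  Exemption: ¥43000 − 25% × (¥186000 − ¥164000) = ¥43000 − ¥5500 = ¥37500
  Base: ¥186000 − ¥37500 = ¥148500
  ¥148500 × 12% = ¥17820

¥23680 > ¥17820, so the standard income tax governs.

¥23680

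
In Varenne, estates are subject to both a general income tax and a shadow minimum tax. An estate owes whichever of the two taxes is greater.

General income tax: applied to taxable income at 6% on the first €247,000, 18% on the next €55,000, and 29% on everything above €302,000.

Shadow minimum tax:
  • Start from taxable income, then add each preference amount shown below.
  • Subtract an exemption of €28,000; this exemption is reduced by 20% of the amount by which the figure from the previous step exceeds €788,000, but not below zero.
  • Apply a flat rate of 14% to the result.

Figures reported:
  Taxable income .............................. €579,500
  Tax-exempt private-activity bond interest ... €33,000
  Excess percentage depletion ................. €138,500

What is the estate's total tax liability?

€105,195

General income tax:
  €247,000 × 6% = €14,820
  €55,000 × 18% = €9,900
  €277,500 × 29% = €80,475
  → €105,195

Shadow minimum tax:
  Adjusted income: €579,500 + €33,000 + €138,500 = €751,000
  Exemption: €751,000 ≤ €788,000, so full €28,000 applies
  Base: €751,000 − €28,000 = €723,000
  €723,000 × 14% = €101,220

€105,195 > €101,220, so the general income tax governs.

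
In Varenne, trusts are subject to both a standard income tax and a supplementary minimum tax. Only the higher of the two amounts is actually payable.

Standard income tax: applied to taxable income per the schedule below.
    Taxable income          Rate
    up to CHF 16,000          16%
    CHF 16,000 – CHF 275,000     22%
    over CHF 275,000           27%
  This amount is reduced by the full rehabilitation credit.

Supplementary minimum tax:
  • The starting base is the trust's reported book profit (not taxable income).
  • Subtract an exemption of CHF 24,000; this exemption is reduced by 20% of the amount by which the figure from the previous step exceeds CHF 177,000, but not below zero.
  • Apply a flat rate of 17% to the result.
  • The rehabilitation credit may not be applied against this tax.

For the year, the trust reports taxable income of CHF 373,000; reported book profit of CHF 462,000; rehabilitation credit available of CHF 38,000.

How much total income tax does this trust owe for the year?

CHF 78,540

Supplementary minimum tax:
  Base (reported book profit): CHF 462,000
  Exemption: 20% × (CHF 462,000 − CHF 177,000) = CHF 57,000 ≥ CHF 24,000, so the exemption is fully phased out
  Base: CHF 462,000 − CHF 0 = CHF 462,000
  CHF 462,000 × 17% = CHF 78,540

Standard income tax:
  CHF 16,000 × 16% = CHF 2,560
  CHF 259,000 × 22% = CHF 56,980
  CHF 98,000 × 27% = CHF 26,460
  → CHF 86,000
  Less rehabilitation credit CHF 38,000 → CHF 48,000

CHF 78,540 > CHF 48,000, so the supplementary minimum tax is the binding amount.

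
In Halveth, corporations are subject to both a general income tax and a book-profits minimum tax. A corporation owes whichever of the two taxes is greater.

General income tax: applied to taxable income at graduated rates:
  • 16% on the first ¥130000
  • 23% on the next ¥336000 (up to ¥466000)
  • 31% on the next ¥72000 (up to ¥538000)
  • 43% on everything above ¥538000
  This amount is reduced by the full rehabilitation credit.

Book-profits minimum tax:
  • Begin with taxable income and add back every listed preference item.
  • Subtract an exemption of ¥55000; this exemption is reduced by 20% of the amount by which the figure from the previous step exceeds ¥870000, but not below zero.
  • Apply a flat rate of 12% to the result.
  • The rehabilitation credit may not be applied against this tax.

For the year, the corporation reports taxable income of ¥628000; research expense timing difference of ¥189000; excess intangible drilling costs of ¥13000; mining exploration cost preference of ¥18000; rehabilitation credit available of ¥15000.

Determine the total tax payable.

Book-profits minimum tax:
  Adjusted income: ¥628000 + ¥189000 + ¥13000 + ¥18000 = ¥848000
  Exemption: ¥848000 ≤ ¥870000, so full ¥55000 applies
  Base: ¥848000 − ¥55000 = ¥793000
  ¥793000 × 12% = ¥95160

General income tax:
  ¥130000 × 16% = ¥20800
  ¥336000 × 23% = ¥77280
  ¥72000 × 31% = ¥22320
  ¥90000 × 43% = ¥38700
  → ¥159100
  Less rehabilitation credit ¥15000 → ¥144100

¥144100 > ¥95160, so the general income tax governs.

¥144100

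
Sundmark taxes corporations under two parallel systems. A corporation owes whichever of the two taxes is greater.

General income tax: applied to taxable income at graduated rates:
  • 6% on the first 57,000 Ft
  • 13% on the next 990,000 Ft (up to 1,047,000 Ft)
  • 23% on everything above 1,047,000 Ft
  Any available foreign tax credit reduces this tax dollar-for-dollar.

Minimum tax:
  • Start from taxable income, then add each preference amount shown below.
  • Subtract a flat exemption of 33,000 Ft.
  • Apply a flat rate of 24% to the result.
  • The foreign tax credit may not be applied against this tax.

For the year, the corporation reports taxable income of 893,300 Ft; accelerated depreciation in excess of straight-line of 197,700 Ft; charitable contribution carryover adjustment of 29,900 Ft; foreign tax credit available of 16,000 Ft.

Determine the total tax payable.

261,096 Ft

General income tax:
  57,000 Ft × 6% = 3,420 Ft
  836,300 Ft × 13% = 108,719 Ft
  → 112,139 Ft
  Less foreign tax credit 16,000 Ft → 96,139 Ft

Minimum tax:
  Adjusted income: 893,300 Ft + 197,700 Ft + 29,900 Ft = 1,120,900 Ft
  Less exemption 33,000 Ft → base 1,087,900 Ft
  1,087,900 Ft × 24% = 261,096 Ft

261,096 Ft > 96,139 Ft, so the minimum tax is the binding amount.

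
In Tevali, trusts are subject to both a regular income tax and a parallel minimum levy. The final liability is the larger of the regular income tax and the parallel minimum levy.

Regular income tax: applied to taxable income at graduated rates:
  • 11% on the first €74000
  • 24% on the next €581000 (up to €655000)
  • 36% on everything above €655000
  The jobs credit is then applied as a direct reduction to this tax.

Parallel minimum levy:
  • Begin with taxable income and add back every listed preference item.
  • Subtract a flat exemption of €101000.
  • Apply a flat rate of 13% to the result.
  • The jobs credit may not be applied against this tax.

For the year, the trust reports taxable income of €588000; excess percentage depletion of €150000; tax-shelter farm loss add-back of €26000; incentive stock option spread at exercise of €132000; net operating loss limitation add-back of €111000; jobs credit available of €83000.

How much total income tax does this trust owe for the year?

Regular income tax:
  €74000 × 11% = €8140
  €514000 × 24% = €123360
  → €131500
  Less jobs credit €83000 → €48500

Parallel minimum levy:
  Adjusted income: €588000 + €150000 + €26000 + €132000 + €111000 = €1007000
  Less exemption €101000 → base €906000
  €906000 × 13% = €117780

€117780 > €48500, so the parallel minimum levy is the binding amount.

€117780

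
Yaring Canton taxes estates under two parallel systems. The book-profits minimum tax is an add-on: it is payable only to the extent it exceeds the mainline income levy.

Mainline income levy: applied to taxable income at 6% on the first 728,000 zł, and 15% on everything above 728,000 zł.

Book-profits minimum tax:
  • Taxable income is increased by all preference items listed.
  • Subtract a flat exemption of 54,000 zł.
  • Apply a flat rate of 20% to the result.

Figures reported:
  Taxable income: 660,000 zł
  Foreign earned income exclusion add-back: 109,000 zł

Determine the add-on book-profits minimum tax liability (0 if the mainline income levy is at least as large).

103,400 zł

Book-profits minimum tax:
  Adjusted income: 660,000 zł + 109,000 zł = 769,000 zł
  Less exemption 54,000 zł → base 715,000 zł
  715,000 zł × 20% = 143,000 zł

Mainline income levy:
  660,000 zł × 6% = 39,600 zł

Excess of book-profits minimum tax over mainline income levy: 143,000 zł − 39,600 zł = 103,400 zł.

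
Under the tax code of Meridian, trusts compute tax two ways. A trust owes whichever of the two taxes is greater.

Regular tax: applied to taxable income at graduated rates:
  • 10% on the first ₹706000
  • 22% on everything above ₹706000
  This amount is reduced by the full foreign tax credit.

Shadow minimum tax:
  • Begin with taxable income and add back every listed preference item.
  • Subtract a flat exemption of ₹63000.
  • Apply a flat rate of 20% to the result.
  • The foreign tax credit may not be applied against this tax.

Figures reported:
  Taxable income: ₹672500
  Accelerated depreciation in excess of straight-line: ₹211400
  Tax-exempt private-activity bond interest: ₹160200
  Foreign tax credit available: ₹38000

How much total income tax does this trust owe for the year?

Regular tax:
  ₹672500 × 10% = ₹67250
  Less foreign tax credit ₹38000 → ₹29250

Shadow minimum tax:
  Adjusted income: ₹672500 + ₹211400 + ₹160200 = ₹1044100
  Less exemption ₹63000 → base ₹981100
  ₹981100 × 20% = ₹196220

₹196220 > ₹29250, so the shadow minimum tax is the binding amount.

₹196220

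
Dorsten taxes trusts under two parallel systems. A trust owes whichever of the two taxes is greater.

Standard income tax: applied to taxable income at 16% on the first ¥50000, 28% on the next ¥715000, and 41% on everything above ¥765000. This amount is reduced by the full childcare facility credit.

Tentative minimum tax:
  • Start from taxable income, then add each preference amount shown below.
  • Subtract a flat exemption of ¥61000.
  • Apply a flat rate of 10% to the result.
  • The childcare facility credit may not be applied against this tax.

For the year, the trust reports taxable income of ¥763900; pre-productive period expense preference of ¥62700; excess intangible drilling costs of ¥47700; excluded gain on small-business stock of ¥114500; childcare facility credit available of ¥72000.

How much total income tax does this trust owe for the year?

Standard income tax:
  ¥50000 × 16% = ¥8000
  ¥713900 × 28% = ¥199892
  → ¥207892
  Less childcare facility credit ¥72000 → ¥135892

Tentative minimum tax:
  Adjusted income: ¥763900 + ¥62700 + ¥47700 + ¥114500 = ¥988800
  Less exemption ¥61000 → base ¥927800
  ¥927800 × 10% = ¥92780

¥135892 > ¥92780, so the standard income tax governs.

¥135892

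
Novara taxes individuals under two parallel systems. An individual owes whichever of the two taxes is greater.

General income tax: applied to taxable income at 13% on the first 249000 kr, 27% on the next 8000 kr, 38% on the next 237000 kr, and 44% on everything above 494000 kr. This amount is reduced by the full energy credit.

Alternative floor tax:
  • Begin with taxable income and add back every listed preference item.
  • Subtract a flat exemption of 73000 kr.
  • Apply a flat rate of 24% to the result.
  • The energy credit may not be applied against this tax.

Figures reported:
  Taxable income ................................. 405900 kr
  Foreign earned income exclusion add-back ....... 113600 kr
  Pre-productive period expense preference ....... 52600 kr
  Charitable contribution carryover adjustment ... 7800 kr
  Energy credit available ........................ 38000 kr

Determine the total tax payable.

121656 kr

General income tax:
  249000 kr × 13% = 32370 kr
  8000 kr × 27% = 2160 kr
  148900 kr × 38% = 56582 kr
  → 91112 kr
  Less energy credit 38000 kr → 53112 kr

Alternative floor tax:
  Adjusted income: 405900 kr + 113600 kr + 52600 kr + 7800 kr = 579900 kr
  Less exemption 73000 kr → base 506900 kr
  506900 kr × 24% = 121656 kr

121656 kr > 53112 kr, so the alternative floor tax is the binding amount.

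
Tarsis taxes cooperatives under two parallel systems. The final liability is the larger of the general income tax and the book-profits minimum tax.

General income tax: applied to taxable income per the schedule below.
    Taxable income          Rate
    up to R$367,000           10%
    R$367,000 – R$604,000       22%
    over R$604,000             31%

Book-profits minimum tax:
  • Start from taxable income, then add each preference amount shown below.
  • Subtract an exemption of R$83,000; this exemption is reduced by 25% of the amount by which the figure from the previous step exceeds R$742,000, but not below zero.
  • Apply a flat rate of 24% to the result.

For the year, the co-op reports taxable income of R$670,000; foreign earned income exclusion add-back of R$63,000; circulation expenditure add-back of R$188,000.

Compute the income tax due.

Book-profits minimum tax:
  Adjusted income: R$670,000 + R$63,000 + R$188,000 = R$921,000
  Exemption: R$83,000 − 25% × (R$921,000 − R$742,000) = R$83,000 − R$44,750 = R$38,250
  Base: R$921,000 − R$38,250 = R$882,750
  R$882,750 × 24% = R$211,860

General income tax:
  R$367,000 × 10% = R$36,700
  R$237,000 × 22% = R$52,140
  R$66,000 × 31% = R$20,460
  → R$109,300

R$211,860 > R$109,300, so the book-profits minimum tax is the binding amount.

R$211,860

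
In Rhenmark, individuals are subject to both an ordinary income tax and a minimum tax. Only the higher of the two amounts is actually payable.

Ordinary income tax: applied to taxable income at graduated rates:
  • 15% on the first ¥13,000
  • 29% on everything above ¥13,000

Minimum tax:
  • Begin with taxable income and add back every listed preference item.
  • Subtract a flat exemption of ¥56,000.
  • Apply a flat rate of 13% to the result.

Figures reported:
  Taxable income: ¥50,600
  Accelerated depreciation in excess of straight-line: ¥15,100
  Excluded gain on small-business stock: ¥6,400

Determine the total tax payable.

Ordinary income tax:
  ¥13,000 × 15% = ¥1,950
  ¥37,600 × 29% = ¥10,904
  → ¥12,854

Minimum tax:
  Adjusted income: ¥50,600 + ¥15,100 + ¥6,400 = ¥72,100
  Less exemption ¥56,000 → base ¥16,100
  ¥16,100 × 13% = ¥2,093

¥12,854 > ¥2,093, so the ordinary income tax governs.

¥12,854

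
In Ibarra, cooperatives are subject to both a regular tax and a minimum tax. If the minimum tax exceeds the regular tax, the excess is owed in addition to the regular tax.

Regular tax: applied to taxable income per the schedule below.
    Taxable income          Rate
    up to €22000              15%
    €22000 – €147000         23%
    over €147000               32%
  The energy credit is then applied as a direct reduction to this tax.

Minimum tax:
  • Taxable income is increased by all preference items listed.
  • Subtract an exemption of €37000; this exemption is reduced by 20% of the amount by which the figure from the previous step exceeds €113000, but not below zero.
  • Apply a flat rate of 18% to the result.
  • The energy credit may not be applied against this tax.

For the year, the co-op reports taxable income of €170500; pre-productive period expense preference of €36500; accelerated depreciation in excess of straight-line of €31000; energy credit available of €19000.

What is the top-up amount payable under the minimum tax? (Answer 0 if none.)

€20110

Minimum tax:
  Adjusted income: €170500 + €36500 + €31000 = €238000
  Exemption: €37000 − 20% × (€238000 − €113000) = €37000 − €25000 = €12000
  Base: €238000 − €12000 = €226000
  €226000 × 18% = €40680

Regular tax:
  €22000 × 15% = €3300
  €125000 × 23% = €28750
  €23500 × 32% = €7520
  → €39570
  Less energy credit €19000 → €20570

Excess of minimum tax over regular tax: €40680 − €20570 = €20110.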